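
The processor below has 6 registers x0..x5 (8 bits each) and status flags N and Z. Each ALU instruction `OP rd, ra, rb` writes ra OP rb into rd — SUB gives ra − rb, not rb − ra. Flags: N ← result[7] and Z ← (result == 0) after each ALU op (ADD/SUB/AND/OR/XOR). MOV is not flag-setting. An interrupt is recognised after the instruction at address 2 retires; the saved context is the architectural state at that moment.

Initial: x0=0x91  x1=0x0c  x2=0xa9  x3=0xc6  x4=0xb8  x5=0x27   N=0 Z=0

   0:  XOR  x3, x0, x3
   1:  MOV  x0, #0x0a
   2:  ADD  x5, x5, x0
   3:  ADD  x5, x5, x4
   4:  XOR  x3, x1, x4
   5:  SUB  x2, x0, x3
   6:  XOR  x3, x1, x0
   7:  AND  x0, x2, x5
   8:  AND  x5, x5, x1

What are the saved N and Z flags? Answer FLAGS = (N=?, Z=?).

after  0: x0=0x91 x1=0x0c x2=0xa9 x3=0x57 x4=0xb8 x5=0x27  N=0 Z=0
after  1: x0=0x0a x1=0x0c x2=0xa9 x3=0x57 x4=0xb8 x5=0x27  N=0 Z=0
after  2: x0=0x0a x1=0x0c x2=0xa9 x3=0x57 x4=0xb8 x5=0x31  N=0 Z=0
-- IRQ taken; context saved, return-PC = 3 --

FLAGS = (N=0, Z=0)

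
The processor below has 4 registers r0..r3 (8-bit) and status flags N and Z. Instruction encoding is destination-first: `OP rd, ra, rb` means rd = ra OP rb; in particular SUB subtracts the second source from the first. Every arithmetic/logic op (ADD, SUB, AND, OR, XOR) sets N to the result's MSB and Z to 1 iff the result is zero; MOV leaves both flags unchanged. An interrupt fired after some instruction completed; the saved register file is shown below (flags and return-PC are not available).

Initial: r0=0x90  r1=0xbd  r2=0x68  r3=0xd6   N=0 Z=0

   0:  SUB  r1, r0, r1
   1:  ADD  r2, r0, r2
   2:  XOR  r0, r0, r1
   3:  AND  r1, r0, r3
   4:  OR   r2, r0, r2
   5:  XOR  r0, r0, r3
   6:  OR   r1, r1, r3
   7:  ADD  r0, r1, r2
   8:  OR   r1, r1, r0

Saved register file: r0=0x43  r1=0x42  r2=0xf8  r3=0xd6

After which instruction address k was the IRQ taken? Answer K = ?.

K = 3

after  0: r0=0x90 r1=0xd3 r2=0x68 r3=0xd6  N=1 Z=0
after  1: r0=0x90 r1=0xd3 r2=0xf8 r3=0xd6  N=1 Z=0
after  2: r0=0x43 r1=0xd3 r2=0xf8 r3=0xd6  N=0 Z=0
after  3: r0=0x43 r1=0x42 r2=0xf8 r3=0xd6  N=0 Z=0
-- IRQ taken; context saved, return-PC = 4 --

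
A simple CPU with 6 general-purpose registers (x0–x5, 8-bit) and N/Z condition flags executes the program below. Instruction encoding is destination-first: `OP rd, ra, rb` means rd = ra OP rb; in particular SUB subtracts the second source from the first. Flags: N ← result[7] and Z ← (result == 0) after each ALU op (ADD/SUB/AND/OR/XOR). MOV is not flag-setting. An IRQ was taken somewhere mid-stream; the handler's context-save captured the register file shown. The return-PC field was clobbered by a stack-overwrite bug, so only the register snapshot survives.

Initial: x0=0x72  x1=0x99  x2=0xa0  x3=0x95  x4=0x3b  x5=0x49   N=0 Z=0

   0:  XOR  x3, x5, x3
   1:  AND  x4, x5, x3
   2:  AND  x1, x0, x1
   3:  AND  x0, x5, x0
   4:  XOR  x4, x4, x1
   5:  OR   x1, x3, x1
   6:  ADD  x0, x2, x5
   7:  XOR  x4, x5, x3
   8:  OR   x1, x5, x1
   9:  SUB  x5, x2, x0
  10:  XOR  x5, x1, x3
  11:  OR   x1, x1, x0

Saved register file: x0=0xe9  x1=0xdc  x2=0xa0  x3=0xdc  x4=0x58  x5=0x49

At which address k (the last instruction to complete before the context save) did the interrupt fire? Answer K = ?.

after  0: x0=0x72 x1=0x99 x2=0xa0 x3=0xdc x4=0x3b x5=0x49  N=1 Z=0
after  1: x0=0x72 x1=0x99 x2=0xa0 x3=0xdc x4=0x48 x5=0x49  N=0 Z=0
after  2: x0=0x72 x1=0x10 x2=0xa0 x3=0xdc x4=0x48 x5=0x49  N=0 Z=0
after  3: x0=0x40 x1=0x10 x2=0xa0 x3=0xdc x4=0x48 x5=0x49  N=0 Z=0
after  4: x0=0x40 x1=0x10 x2=0xa0 x3=0xdc x4=0x58 x5=0x49  N=0 Z=0
after  5: x0=0x40 x1=0xdc x2=0xa0 x3=0xdc x4=0x58 x5=0x49  N=1 Z=0
after  6: x0=0xe9 x1=0xdc x2=0xa0 x3=0xdc x4=0x58 x5=0x49  N=1 Z=0
-- IRQ taken; context saved, return-PC = 7 --

K = 6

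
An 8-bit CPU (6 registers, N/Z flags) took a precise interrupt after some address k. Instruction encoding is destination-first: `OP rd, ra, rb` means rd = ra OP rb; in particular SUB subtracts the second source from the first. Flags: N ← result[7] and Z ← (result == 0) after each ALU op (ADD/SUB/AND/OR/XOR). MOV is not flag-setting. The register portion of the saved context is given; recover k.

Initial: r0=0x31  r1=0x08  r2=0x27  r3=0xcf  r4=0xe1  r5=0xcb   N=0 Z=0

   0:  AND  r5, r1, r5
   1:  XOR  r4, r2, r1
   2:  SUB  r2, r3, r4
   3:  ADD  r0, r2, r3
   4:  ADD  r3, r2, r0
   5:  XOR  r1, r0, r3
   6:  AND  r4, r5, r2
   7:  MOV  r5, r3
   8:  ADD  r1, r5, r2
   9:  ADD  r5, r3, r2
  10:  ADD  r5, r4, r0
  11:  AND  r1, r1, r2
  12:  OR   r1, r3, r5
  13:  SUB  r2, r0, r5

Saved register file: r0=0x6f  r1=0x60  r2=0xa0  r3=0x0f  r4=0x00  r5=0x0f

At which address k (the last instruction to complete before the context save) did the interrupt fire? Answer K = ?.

K = 7

after  0: r0=0x31 r1=0x08 r2=0x27 r3=0xcf r4=0xe1 r5=0x08  N=0 Z=0
after  1: r0=0x31 r1=0x08 r2=0x27 r3=0xcf r4=0x2f r5=0x08  N=0 Z=0
after  2: r0=0x31 r1=0x08 r2=0xa0 r3=0xcf r4=0x2f r5=0x08  N=1 Z=0
after  3: r0=0x6f r1=0x08 r2=0xa0 r3=0xcf r4=0x2f r5=0x08  N=0 Z=0
after  4: r0=0x6f r1=0x08 r2=0xa0 r3=0x0f r4=0x2f r5=0x08  N=0 Z=0
after  5: r0=0x6f r1=0x60 r2=0xa0 r3=0x0f r4=0x2f r5=0x08  N=0 Z=0
after  6: r0=0x6f r1=0x60 r2=0xa0 r3=0x0f r4=0x00 r5=0x08  N=0 Z=1
after  7: r0=0x6f r1=0x60 r2=0xa0 r3=0x0f r4=0x00 r5=0x0f  N=0 Z=1
-- IRQ taken; context saved, return-PC = 8 --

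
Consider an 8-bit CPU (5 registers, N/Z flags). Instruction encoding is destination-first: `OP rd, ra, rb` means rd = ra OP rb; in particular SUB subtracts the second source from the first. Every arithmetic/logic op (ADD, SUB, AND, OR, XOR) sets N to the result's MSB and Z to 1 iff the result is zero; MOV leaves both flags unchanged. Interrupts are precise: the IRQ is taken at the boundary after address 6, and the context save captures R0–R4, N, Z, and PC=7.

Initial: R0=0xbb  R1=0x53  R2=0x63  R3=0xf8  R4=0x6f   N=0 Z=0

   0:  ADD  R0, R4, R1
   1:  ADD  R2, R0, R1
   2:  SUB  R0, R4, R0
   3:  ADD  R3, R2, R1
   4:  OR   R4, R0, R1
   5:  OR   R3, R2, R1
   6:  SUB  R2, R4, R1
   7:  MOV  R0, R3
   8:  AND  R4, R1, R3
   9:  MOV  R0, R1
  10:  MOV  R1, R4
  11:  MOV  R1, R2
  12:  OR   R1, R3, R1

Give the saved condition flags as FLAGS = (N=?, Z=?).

after  0: R0=0xc2 R1=0x53 R2=0x63 R3=0xf8 R4=0x6f  N=1 Z=0
after  1: R0=0xc2 R1=0x53 R2=0x15 R3=0xf8 R4=0x6f  N=0 Z=0
after  2: R0=0xad R1=0x53 R2=0x15 R3=0xf8 R4=0x6f  N=1 Z=0
after  3: R0=0xad R1=0x53 R2=0x15 R3=0x68 R4=0x6f  N=0 Z=0
after  4: R0=0xad R1=0x53 R2=0x15 R3=0x68 R4=0xff  N=1 Z=0
after  5: R0=0xad R1=0x53 R2=0x15 R3=0x57 R4=0xff  N=0 Z=0
after  6: R0=0xad R1=0x53 R2=0xac R3=0x57 R4=0xff  N=1 Z=0
-- IRQ taken; context saved, return-PC = 7 --

FLAGS = (N=1, Z=0)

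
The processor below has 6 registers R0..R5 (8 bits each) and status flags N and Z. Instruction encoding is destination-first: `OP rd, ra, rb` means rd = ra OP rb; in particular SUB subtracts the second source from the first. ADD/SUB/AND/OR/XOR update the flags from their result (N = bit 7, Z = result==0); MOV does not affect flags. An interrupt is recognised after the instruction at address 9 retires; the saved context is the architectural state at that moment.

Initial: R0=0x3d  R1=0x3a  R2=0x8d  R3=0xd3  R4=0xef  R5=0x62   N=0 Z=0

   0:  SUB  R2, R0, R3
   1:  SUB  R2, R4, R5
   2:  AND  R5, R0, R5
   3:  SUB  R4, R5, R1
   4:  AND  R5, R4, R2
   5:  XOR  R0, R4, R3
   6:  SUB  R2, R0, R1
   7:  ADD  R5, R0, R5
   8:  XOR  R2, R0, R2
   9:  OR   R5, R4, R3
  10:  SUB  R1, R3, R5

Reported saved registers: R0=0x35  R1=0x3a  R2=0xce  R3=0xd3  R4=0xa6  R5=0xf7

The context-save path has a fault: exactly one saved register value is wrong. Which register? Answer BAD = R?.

BAD = R4

after  0: R0=0x3d R1=0x3a R2=0x6a R3=0xd3 R4=0xef R5=0x62  N=0 Z=0
after  1: R0=0x3d R1=0x3a R2=0x8d R3=0xd3 R4=0xef R5=0x62  N=1 Z=0
after  2: R0=0x3d R1=0x3a R2=0x8d R3=0xd3 R4=0xef R5=0x20  N=0 Z=0
after  3: R0=0x3d R1=0x3a R2=0x8d R3=0xd3 R4=0xe6 R5=0x20  N=1 Z=0
after  4: R0=0x3d R1=0x3a R2=0x8d R3=0xd3 R4=0xe6 R5=0x84  N=1 Z=0
after  5: R0=0x35 R1=0x3a R2=0x8d R3=0xd3 R4=0xe6 R5=0x84  N=0 Z=0
after  6: R0=0x35 R1=0x3a R2=0xfb R3=0xd3 R4=0xe6 R5=0x84  N=1 Z=0
after  7: R0=0x35 R1=0x3a R2=0xfb R3=0xd3 R4=0xe6 R5=0xb9  N=1 Z=0
after  8: R0=0x35 R1=0x3a R2=0xce R3=0xd3 R4=0xe6 R5=0xb9  N=1 Z=0
after  9: R0=0x35 R1=0x3a R2=0xce R3=0xd3 R4=0xe6 R5=0xf7  N=1 Z=0
-- IRQ taken; context saved, return-PC = 10 --
mismatch: R4: reported 0xa6 vs actual 0xe6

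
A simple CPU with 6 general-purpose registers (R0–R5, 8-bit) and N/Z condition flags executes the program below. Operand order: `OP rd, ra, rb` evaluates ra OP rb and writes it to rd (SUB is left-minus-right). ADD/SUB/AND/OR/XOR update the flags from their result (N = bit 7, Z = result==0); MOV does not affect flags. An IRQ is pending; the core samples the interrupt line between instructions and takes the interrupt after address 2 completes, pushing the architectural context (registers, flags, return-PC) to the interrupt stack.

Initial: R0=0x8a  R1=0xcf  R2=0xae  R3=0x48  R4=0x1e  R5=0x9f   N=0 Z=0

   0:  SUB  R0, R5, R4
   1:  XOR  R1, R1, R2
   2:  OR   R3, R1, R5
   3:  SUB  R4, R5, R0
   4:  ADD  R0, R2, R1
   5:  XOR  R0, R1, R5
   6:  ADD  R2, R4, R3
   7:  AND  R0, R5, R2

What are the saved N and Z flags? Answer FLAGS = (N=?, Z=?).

FLAGS = (N=1, Z=0)

after  0: R0=0x81 R1=0xcf R2=0xae R3=0x48 R4=0x1e R5=0x9f  N=1 Z=0
after  1: R0=0x81 R1=0x61 R2=0xae R3=0x48 R4=0x1e R5=0x9f  N=0 Z=0
after  2: R0=0x81 R1=0x61 R2=0xae R3=0xff R4=0x1e R5=0x9f  N=1 Z=0
-- IRQ taken; context saved, return-PC = 3 --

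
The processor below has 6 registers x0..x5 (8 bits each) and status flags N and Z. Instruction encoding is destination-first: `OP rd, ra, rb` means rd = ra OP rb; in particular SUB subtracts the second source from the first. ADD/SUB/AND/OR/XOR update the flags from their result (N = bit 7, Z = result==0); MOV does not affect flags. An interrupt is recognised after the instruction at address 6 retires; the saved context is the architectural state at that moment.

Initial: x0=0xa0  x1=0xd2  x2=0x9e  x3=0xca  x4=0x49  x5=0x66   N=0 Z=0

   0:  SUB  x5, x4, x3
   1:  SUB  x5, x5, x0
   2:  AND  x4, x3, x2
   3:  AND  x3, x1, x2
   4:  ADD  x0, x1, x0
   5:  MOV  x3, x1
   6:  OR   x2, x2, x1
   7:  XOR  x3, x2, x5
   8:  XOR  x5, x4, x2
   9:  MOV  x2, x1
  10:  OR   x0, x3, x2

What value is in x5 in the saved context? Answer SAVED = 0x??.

after  0: x0=0xa0 x1=0xd2 x2=0x9e x3=0xca x4=0x49 x5=0x7f  N=0 Z=0
after  1: x0=0xa0 x1=0xd2 x2=0x9e x3=0xca x4=0x49 x5=0xdf  N=1 Z=0
after  2: x0=0xa0 x1=0xd2 x2=0x9e x3=0xca x4=0x8a x5=0xdf  N=1 Z=0
after  3: x0=0xa0 x1=0xd2 x2=0x9e x3=0x92 x4=0x8a x5=0xdf  N=1 Z=0
after  4: x0=0x72 x1=0xd2 x2=0x9e x3=0x92 x4=0x8a x5=0xdf  N=0 Z=0
after  5: x0=0x72 x1=0xd2 x2=0x9e x3=0xd2 x4=0x8a x5=0xdf  N=0 Z=0
after  6: x0=0x72 x1=0xd2 x2=0xde x3=0xd2 x4=0x8a x5=0xdf  N=1 Z=0
-- IRQ taken; context saved, return-PC = 7 --

SAVED = 0xdf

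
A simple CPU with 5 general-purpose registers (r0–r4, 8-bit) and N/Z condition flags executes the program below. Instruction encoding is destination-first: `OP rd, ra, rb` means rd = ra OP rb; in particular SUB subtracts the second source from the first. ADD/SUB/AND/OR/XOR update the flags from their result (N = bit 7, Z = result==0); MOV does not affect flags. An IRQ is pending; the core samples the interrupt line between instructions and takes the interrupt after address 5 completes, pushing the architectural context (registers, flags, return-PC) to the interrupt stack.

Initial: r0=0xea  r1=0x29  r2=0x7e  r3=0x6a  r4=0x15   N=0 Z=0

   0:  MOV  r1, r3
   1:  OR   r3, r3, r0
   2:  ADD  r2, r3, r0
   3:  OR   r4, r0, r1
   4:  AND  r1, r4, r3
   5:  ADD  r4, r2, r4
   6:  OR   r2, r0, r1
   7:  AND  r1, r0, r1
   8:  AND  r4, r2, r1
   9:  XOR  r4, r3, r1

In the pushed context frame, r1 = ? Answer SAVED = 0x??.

after  0: r0=0xea r1=0x6a r2=0x7e r3=0x6a r4=0x15  N=0 Z=0
after  1: r0=0xea r1=0x6a r2=0x7e r3=0xea r4=0x15  N=1 Z=0
after  2: r0=0xea r1=0x6a r2=0xd4 r3=0xea r4=0x15  N=1 Z=0
after  3: r0=0xea r1=0x6a r2=0xd4 r3=0xea r4=0xea  N=1 Z=0
after  4: r0=0xea r1=0xea r2=0xd4 r3=0xea r4=0xea  N=1 Z=0
after  5: r0=0xea r1=0xea r2=0xd4 r3=0xea r4=0xbe  N=1 Z=0
-- IRQ taken; context saved, return-PC = 6 --

SAVED = 0xea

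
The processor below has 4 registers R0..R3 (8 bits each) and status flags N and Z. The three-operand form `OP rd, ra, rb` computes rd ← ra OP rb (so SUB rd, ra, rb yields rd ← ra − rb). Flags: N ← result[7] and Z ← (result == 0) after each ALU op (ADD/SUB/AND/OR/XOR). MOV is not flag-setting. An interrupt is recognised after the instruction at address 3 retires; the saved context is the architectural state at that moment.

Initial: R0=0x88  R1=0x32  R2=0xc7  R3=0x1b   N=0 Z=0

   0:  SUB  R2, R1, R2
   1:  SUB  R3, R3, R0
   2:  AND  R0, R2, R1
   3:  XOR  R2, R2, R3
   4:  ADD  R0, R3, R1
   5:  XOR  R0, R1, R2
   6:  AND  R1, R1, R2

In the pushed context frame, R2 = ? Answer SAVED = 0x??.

after  0: R0=0x88 R1=0x32 R2=0x6b R3=0x1b  N=0 Z=0
after  1: R0=0x88 R1=0x32 R2=0x6b R3=0x93  N=1 Z=0
after  2: R0=0x22 R1=0x32 R2=0x6b R3=0x93  N=0 Z=0
after  3: R0=0x22 R1=0x32 R2=0xf8 R3=0x93  N=1 Z=0
-- IRQ taken; context saved, return-PC = 4 --

SAVED = 0xf8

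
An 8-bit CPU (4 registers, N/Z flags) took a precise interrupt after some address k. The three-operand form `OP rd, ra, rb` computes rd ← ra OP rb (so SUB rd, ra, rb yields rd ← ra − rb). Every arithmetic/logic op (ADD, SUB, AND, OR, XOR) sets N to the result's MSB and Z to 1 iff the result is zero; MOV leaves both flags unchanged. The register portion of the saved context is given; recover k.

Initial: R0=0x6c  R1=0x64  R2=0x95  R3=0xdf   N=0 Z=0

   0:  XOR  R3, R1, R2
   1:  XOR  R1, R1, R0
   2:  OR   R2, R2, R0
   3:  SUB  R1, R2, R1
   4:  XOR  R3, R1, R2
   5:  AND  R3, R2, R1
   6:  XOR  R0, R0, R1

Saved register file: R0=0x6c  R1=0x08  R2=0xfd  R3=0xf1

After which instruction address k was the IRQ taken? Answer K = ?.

K = 2

after  0: R0=0x6c R1=0x64 R2=0x95 R3=0xf1  N=1 Z=0
after  1: R0=0x6c R1=0x08 R2=0x95 R3=0xf1  N=0 Z=0
after  2: R0=0x6c R1=0x08 R2=0xfd R3=0xf1  N=1 Z=0
-- IRQ taken; context saved, return-PC = 3 --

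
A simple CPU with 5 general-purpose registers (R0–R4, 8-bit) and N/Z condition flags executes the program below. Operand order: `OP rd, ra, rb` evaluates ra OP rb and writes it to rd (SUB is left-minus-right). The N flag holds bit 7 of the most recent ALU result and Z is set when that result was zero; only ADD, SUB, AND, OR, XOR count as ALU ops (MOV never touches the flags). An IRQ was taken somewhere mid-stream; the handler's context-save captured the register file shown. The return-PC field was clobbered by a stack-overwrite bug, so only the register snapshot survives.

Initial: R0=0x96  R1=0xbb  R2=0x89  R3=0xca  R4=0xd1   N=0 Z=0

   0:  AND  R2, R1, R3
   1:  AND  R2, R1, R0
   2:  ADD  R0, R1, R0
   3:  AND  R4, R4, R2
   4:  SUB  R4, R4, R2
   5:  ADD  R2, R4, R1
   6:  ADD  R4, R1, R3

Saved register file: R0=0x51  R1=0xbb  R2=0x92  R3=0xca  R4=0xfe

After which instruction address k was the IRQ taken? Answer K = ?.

after  0: R0=0x96 R1=0xbb R2=0x8a R3=0xca R4=0xd1  N=1 Z=0
after  1: R0=0x96 R1=0xbb R2=0x92 R3=0xca R4=0xd1  N=1 Z=0
after  2: R0=0x51 R1=0xbb R2=0x92 R3=0xca R4=0xd1  N=0 Z=0
after  3: R0=0x51 R1=0xbb R2=0x92 R3=0xca R4=0x90  N=1 Z=0
after  4: R0=0x51 R1=0xbb R2=0x92 R3=0xca R4=0xfe  N=1 Z=0
-- IRQ taken; context saved, return-PC = 5 --

K = 4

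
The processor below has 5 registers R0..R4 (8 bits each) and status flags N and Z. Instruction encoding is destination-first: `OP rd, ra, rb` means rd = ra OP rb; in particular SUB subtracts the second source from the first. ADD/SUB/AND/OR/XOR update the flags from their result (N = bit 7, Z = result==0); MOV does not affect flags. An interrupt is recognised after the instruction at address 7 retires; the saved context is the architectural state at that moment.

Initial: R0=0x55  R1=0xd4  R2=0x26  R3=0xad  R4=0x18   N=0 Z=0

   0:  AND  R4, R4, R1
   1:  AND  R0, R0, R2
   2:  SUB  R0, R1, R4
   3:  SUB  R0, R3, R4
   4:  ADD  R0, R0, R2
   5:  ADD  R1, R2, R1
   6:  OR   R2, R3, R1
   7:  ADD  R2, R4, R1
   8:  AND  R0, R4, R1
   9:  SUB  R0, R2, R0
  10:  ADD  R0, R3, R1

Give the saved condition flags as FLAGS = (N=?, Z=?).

FLAGS = (N=0, Z=0)

after  0: R0=0x55 R1=0xd4 R2=0x26 R3=0xad R4=0x10  N=0 Z=0
after  1: R0=0x04 R1=0xd4 R2=0x26 R3=0xad R4=0x10  N=0 Z=0
after  2: R0=0xc4 R1=0xd4 R2=0x26 R3=0xad R4=0x10  N=1 Z=0
after  3: R0=0x9d R1=0xd4 R2=0x26 R3=0xad R4=0x10  N=1 Z=0
after  4: R0=0xc3 R1=0xd4 R2=0x26 R3=0xad R4=0x10  N=1 Z=0
after  5: R0=0xc3 R1=0xfa R2=0x26 R3=0xad R4=0x10  N=1 Z=0
after  6: R0=0xc3 R1=0xfa R2=0xff R3=0xad R4=0x10  N=1 Z=0
after  7: R0=0xc3 R1=0xfa R2=0x0a R3=0xad R4=0x10  N=0 Z=0
-- IRQ taken; context saved, return-PC = 8 --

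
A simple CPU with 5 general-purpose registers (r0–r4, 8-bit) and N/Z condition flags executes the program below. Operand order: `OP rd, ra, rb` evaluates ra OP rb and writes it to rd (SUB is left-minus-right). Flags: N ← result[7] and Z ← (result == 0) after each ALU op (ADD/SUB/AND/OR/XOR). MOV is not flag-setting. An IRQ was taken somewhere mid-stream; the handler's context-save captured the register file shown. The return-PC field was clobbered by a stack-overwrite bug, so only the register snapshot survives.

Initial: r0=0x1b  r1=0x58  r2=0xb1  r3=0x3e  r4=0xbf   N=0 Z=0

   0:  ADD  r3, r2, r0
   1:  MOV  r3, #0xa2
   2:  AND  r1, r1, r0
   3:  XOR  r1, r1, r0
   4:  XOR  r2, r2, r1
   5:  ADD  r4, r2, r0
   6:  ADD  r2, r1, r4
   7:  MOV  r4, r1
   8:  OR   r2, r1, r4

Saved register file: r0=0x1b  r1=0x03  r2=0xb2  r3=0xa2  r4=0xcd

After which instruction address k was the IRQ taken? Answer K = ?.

after  0: r0=0x1b r1=0x58 r2=0xb1 r3=0xcc r4=0xbf  N=1 Z=0
after  1: r0=0x1b r1=0x58 r2=0xb1 r3=0xa2 r4=0xbf  N=1 Z=0
after  2: r0=0x1b r1=0x18 r2=0xb1 r3=0xa2 r4=0xbf  N=0 Z=0
after  3: r0=0x1b r1=0x03 r2=0xb1 r3=0xa2 r4=0xbf  N=0 Z=0
after  4: r0=0x1b r1=0x03 r2=0xb2 r3=0xa2 r4=0xbf  N=1 Z=0
after  5: r0=0x1b r1=0x03 r2=0xb2 r3=0xa2 r4=0xcd  N=1 Z=0
-- IRQ taken; context saved, return-PC = 6 --

K = 5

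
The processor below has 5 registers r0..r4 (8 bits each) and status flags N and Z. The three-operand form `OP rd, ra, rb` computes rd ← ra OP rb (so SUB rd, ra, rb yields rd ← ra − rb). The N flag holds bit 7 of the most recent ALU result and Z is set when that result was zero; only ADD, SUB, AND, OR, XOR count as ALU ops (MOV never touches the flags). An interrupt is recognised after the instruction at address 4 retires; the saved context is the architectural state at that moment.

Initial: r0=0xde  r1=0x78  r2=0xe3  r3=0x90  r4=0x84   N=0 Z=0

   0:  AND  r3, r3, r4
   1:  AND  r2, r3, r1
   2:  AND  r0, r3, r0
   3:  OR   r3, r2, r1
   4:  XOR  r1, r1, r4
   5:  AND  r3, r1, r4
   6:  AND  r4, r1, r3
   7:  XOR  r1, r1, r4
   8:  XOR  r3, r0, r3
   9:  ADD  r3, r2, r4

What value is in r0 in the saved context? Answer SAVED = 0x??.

SAVED = 0x80

after  0: r0=0xde r1=0x78 r2=0xe3 r3=0x80 r4=0x84  N=1 Z=0
after  1: r0=0xde r1=0x78 r2=0x00 r3=0x80 r4=0x84  N=0 Z=1
after  2: r0=0x80 r1=0x78 r2=0x00 r3=0x80 r4=0x84  N=1 Z=0
after  3: r0=0x80 r1=0x78 r2=0x00 r3=0x78 r4=0x84  N=0 Z=0
after  4: r0=0x80 r1=0xfc r2=0x00 r3=0x78 r4=0x84  N=1 Z=0
-- IRQ taken; context saved, return-PC = 5 --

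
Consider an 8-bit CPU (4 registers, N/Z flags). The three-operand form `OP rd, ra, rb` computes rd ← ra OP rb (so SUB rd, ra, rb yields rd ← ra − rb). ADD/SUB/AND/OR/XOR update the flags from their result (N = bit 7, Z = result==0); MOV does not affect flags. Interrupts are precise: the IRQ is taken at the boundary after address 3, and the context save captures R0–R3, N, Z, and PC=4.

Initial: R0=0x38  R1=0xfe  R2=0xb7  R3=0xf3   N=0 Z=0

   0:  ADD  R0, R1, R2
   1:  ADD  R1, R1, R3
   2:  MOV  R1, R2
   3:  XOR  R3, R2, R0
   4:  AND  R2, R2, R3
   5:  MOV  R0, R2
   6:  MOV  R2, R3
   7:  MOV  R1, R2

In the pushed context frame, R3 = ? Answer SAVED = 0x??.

SAVED = 0x02

after  0: R0=0xb5 R1=0xfe R2=0xb7 R3=0xf3  N=1 Z=0
after  1: R0=0xb5 R1=0xf1 R2=0xb7 R3=0xf3  N=1 Z=0
after  2: R0=0xb5 R1=0xb7 R2=0xb7 R3=0xf3  N=1 Z=0
after  3: R0=0xb5 R1=0xb7 R2=0xb7 R3=0x02  N=0 Z=0
-- IRQ taken; context saved, return-PC = 4 --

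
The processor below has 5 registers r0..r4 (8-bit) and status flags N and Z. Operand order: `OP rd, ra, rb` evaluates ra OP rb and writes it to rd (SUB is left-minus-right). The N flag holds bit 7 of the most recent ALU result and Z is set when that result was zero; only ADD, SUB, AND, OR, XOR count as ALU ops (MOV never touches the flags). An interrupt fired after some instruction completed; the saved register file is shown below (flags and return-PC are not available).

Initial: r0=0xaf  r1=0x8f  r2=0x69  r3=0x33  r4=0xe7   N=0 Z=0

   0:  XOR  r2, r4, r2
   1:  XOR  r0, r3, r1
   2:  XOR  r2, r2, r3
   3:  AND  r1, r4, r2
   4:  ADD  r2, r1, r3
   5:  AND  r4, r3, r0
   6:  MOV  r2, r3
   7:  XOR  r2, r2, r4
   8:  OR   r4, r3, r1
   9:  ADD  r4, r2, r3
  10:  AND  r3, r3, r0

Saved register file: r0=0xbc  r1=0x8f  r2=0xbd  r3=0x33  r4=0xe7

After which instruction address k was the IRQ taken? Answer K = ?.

K = 2

after  0: r0=0xaf r1=0x8f r2=0x8e r3=0x33 r4=0xe7  N=1 Z=0
after  1: r0=0xbc r1=0x8f r2=0x8e r3=0x33 r4=0xe7  N=1 Z=0
after  2: r0=0xbc r1=0x8f r2=0xbd r3=0x33 r4=0xe7  N=1 Z=0
-- IRQ taken; context saved, return-PC = 3 --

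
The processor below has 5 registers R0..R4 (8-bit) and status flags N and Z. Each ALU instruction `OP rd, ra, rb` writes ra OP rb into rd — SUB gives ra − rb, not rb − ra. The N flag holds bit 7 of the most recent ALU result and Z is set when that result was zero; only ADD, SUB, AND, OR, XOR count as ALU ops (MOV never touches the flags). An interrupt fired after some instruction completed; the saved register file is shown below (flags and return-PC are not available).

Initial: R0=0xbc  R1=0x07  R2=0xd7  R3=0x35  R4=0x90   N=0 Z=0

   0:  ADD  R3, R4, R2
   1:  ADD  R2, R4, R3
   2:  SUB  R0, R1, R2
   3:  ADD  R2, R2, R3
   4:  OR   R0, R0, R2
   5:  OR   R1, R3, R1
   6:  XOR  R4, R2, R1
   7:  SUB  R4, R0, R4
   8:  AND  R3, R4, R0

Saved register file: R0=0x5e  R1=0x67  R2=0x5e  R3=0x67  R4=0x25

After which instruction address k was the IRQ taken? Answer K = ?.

K = 7

after  0: R0=0xbc R1=0x07 R2=0xd7 R3=0x67 R4=0x90  N=0 Z=0
after  1: R0=0xbc R1=0x07 R2=0xf7 R3=0x67 R4=0x90  N=1 Z=0
after  2: R0=0x10 R1=0x07 R2=0xf7 R3=0x67 R4=0x90  N=0 Z=0
after  3: R0=0x10 R1=0x07 R2=0x5e R3=0x67 R4=0x90  N=0 Z=0
after  4: R0=0x5e R1=0x07 R2=0x5e R3=0x67 R4=0x90  N=0 Z=0
after  5: R0=0x5e R1=0x67 R2=0x5e R3=0x67 R4=0x90  N=0 Z=0
after  6: R0=0x5e R1=0x67 R2=0x5e R3=0x67 R4=0x39  N=0 Z=0
after  7: R0=0x5e R1=0x67 R2=0x5e R3=0x67 R4=0x25  N=0 Z=0
-- IRQ taken; context saved, return-PC = 8 --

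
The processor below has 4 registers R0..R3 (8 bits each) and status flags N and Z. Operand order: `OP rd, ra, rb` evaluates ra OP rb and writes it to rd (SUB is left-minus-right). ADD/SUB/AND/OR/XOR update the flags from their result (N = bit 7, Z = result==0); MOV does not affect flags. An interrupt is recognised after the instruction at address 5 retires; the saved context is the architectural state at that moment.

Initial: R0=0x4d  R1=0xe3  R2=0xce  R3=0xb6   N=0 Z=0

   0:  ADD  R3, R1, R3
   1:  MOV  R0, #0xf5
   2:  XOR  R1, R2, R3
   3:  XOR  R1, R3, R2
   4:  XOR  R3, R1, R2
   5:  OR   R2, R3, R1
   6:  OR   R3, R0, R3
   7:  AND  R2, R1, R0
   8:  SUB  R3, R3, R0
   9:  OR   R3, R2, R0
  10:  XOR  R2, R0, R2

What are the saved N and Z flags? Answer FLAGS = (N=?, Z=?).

FLAGS = (N=1, Z=0)

after  0: R0=0x4d R1=0xe3 R2=0xce R3=0x99  N=1 Z=0
after  1: R0=0xf5 R1=0xe3 R2=0xce R3=0x99  N=1 Z=0
after  2: R0=0xf5 R1=0x57 R2=0xce R3=0x99  N=0 Z=0
after  3: R0=0xf5 R1=0x57 R2=0xce R3=0x99  N=0 Z=0
after  4: R0=0xf5 R1=0x57 R2=0xce R3=0x99  N=1 Z=0
after  5: R0=0xf5 R1=0x57 R2=0xdf R3=0x99  N=1 Z=0
-- IRQ taken; context saved, return-PC = 6 --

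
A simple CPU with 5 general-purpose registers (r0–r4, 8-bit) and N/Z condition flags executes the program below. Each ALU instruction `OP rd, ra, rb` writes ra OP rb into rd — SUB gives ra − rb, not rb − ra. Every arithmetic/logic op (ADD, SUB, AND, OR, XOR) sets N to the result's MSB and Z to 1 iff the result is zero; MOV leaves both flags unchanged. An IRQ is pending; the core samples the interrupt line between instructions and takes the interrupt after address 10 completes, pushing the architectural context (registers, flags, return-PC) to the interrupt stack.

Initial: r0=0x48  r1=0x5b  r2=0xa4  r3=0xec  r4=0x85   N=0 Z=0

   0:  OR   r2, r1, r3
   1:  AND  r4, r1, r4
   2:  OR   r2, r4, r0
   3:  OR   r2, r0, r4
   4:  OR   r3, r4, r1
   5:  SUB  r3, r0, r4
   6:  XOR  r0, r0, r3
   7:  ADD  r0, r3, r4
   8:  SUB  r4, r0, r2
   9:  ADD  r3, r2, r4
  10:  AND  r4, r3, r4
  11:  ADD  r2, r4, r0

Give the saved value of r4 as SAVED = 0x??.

SAVED = 0x48

after  0: r0=0x48 r1=0x5b r2=0xff r3=0xec r4=0x85  N=1 Z=0
after  1: r0=0x48 r1=0x5b r2=0xff r3=0xec r4=0x01  N=0 Z=0
after  2: r0=0x48 r1=0x5b r2=0x49 r3=0xec r4=0x01  N=0 Z=0
after  3: r0=0x48 r1=0x5b r2=0x49 r3=0xec r4=0x01  N=0 Z=0
after  4: r0=0x48 r1=0x5b r2=0x49 r3=0x5b r4=0x01  N=0 Z=0
after  5: r0=0x48 r1=0x5b r2=0x49 r3=0x47 r4=0x01  N=0 Z=0
after  6: r0=0x0f r1=0x5b r2=0x49 r3=0x47 r4=0x01  N=0 Z=0
after  7: r0=0x48 r1=0x5b r2=0x49 r3=0x47 r4=0x01  N=0 Z=0
after  8: r0=0x48 r1=0x5b r2=0x49 r3=0x47 r4=0xff  N=1 Z=0
after  9: r0=0x48 r1=0x5b r2=0x49 r3=0x48 r4=0xff  N=0 Z=0
after 10: r0=0x48 r1=0x5b r2=0x49 r3=0x48 r4=0x48  N=0 Z=0
-- IRQ taken; context saved, return-PC = 11 --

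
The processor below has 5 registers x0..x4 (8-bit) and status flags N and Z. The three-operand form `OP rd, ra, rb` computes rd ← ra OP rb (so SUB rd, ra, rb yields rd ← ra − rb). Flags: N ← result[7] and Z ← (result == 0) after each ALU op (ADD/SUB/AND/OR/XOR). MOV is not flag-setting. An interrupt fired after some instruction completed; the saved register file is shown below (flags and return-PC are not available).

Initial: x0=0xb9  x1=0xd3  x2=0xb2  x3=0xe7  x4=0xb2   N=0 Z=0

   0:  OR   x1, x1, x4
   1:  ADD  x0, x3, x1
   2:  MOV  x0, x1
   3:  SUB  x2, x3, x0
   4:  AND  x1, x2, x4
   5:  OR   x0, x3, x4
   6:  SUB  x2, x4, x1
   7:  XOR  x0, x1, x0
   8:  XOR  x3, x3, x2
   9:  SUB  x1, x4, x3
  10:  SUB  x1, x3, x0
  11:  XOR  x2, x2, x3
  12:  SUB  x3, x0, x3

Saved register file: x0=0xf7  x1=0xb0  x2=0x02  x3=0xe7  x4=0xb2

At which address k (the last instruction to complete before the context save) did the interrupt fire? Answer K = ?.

K = 6

after  0: x0=0xb9 x1=0xf3 x2=0xb2 x3=0xe7 x4=0xb2  N=1 Z=0
after  1: x0=0xda x1=0xf3 x2=0xb2 x3=0xe7 x4=0xb2  N=1 Z=0
after  2: x0=0xf3 x1=0xf3 x2=0xb2 x3=0xe7 x4=0xb2  N=1 Z=0
after  3: x0=0xf3 x1=0xf3 x2=0xf4 x3=0xe7 x4=0xb2  N=1 Z=0
after  4: x0=0xf3 x1=0xb0 x2=0xf4 x3=0xe7 x4=0xb2  N=1 Z=0
after  5: x0=0xf7 x1=0xb0 x2=0xf4 x3=0xe7 x4=0xb2  N=1 Z=0
after  6: x0=0xf7 x1=0xb0 x2=0x02 x3=0xe7 x4=0xb2  N=0 Z=0
-- IRQ taken; context saved, return-PC = 7 --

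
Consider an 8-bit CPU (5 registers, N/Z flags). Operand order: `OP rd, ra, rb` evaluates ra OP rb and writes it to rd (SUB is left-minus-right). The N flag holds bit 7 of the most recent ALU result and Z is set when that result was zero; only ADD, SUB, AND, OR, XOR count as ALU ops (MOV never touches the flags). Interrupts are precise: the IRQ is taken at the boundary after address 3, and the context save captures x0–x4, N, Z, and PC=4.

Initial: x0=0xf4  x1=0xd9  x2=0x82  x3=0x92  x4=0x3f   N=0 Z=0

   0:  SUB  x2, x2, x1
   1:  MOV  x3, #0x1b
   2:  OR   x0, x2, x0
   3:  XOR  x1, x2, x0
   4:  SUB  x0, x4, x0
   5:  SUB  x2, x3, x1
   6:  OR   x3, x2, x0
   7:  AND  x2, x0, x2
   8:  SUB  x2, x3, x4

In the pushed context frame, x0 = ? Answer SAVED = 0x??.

SAVED = 0xfd

after  0: x0=0xf4 x1=0xd9 x2=0xa9 x3=0x92 x4=0x3f  N=1 Z=0
after  1: x0=0xf4 x1=0xd9 x2=0xa9 x3=0x1b x4=0x3f  N=1 Z=0
after  2: x0=0xfd x1=0xd9 x2=0xa9 x3=0x1b x4=0x3f  N=1 Z=0
after  3: x0=0xfd x1=0x54 x2=0xa9 x3=0x1b x4=0x3f  N=0 Z=0
-- IRQ taken; context saved, return-PC = 4 --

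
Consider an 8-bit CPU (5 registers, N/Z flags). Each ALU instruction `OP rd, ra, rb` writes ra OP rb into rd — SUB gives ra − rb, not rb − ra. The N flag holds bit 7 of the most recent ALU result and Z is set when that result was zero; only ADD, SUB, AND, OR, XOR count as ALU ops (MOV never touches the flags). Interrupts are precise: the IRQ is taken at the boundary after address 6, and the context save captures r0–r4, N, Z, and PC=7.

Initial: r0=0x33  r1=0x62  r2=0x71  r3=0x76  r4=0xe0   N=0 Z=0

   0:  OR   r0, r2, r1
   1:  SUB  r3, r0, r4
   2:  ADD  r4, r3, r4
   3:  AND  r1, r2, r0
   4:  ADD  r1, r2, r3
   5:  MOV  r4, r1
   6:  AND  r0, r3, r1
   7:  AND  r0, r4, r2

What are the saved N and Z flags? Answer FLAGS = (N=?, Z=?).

after  0: r0=0x73 r1=0x62 r2=0x71 r3=0x76 r4=0xe0  N=0 Z=0
after  1: r0=0x73 r1=0x62 r2=0x71 r3=0x93 r4=0xe0  N=1 Z=0
after  2: r0=0x73 r1=0x62 r2=0x71 r3=0x93 r4=0x73  N=0 Z=0
after  3: r0=0x73 r1=0x71 r2=0x71 r3=0x93 r4=0x73  N=0 Z=0
after  4: r0=0x73 r1=0x04 r2=0x71 r3=0x93 r4=0x73  N=0 Z=0
after  5: r0=0x73 r1=0x04 r2=0x71 r3=0x93 r4=0x04  N=0 Z=0
after  6: r0=0x00 r1=0x04 r2=0x71 r3=0x93 r4=0x04  N=0 Z=1
-- IRQ taken; context saved, return-PC = 7 --

FLAGS = (N=0, Z=1)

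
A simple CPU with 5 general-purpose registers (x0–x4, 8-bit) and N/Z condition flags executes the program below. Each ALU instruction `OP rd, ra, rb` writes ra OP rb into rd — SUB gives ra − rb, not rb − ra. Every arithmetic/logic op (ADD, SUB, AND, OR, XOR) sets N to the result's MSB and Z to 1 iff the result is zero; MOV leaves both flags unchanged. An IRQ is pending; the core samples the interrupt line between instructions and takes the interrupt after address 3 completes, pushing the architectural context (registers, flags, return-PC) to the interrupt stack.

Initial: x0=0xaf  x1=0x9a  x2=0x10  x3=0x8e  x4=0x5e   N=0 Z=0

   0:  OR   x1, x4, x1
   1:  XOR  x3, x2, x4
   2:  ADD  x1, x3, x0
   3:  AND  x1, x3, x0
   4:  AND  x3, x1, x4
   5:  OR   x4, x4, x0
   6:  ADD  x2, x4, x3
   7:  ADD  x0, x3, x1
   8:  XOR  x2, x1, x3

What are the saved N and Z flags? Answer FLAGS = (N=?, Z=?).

after  0: x0=0xaf x1=0xde x2=0x10 x3=0x8e x4=0x5e  N=1 Z=0
after  1: x0=0xaf x1=0xde x2=0x10 x3=0x4e x4=0x5e  N=0 Z=0
after  2: x0=0xaf x1=0xfd x2=0x10 x3=0x4e x4=0x5e  N=1 Z=0
after  3: x0=0xaf x1=0x0e x2=0x10 x3=0x4e x4=0x5e  N=0 Z=0
-- IRQ taken; context saved, return-PC = 4 --

FLAGS = (N=0, Z=0)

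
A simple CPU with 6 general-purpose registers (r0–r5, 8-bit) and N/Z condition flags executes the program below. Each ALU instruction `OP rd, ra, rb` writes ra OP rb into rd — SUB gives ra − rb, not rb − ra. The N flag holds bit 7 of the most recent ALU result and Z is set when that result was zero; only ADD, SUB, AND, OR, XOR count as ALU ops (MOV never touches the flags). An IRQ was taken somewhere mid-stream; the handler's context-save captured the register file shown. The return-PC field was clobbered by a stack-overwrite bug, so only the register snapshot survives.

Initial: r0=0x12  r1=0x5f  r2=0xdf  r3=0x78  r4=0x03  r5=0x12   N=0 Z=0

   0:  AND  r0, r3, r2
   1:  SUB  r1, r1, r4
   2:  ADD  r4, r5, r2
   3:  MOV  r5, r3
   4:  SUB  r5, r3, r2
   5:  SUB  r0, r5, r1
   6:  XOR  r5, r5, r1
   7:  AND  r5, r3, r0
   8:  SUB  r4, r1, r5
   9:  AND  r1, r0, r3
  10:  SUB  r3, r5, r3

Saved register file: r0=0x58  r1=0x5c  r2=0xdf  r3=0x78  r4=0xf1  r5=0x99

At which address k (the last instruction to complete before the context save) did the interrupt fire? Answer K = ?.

after  0: r0=0x58 r1=0x5f r2=0xdf r3=0x78 r4=0x03 r5=0x12  N=0 Z=0
after  1: r0=0x58 r1=0x5c r2=0xdf r3=0x78 r4=0x03 r5=0x12  N=0 Z=0
after  2: r0=0x58 r1=0x5c r2=0xdf r3=0x78 r4=0xf1 r5=0x12  N=1 Z=0
after  3: r0=0x58 r1=0x5c r2=0xdf r3=0x78 r4=0xf1 r5=0x78  N=1 Z=0
after  4: r0=0x58 r1=0x5c r2=0xdf r3=0x78 r4=0xf1 r5=0x99  N=1 Z=0
-- IRQ taken; context saved, return-PC = 5 --

K = 4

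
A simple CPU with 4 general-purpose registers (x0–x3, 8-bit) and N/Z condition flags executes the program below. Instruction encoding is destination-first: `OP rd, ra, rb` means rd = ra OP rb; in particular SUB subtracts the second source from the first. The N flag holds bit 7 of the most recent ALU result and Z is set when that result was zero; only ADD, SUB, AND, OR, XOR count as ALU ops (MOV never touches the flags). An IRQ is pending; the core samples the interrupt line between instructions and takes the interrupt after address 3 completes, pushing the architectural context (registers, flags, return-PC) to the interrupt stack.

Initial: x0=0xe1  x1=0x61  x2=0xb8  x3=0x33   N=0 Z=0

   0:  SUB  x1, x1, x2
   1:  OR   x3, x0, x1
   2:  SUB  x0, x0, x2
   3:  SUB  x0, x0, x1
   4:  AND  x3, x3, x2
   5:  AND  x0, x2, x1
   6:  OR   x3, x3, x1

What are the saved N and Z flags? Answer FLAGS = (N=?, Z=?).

after  0: x0=0xe1 x1=0xa9 x2=0xb8 x3=0x33  N=1 Z=0
after  1: x0=0xe1 x1=0xa9 x2=0xb8 x3=0xe9  N=1 Z=0
after  2: x0=0x29 x1=0xa9 x2=0xb8 x3=0xe9  N=0 Z=0
after  3: x0=0x80 x1=0xa9 x2=0xb8 x3=0xe9  N=1 Z=0
-- IRQ taken; context saved, return-PC = 4 --

FLAGS = (N=1, Z=0)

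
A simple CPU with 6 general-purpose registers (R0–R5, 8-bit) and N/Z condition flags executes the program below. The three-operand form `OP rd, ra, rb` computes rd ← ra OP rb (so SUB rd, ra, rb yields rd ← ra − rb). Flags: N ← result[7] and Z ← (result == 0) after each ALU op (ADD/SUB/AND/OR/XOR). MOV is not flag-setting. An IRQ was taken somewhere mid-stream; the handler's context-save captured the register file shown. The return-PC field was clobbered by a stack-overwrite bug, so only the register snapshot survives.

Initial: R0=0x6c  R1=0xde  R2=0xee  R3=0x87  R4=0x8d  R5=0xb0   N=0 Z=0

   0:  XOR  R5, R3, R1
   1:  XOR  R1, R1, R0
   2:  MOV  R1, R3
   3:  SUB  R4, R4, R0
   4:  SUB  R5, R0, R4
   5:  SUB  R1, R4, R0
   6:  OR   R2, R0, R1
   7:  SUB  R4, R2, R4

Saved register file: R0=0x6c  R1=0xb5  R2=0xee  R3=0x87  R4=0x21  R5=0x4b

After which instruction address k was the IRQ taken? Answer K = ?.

after  0: R0=0x6c R1=0xde R2=0xee R3=0x87 R4=0x8d R5=0x59  N=0 Z=0
after  1: R0=0x6c R1=0xb2 R2=0xee R3=0x87 R4=0x8d R5=0x59  N=1 Z=0
after  2: R0=0x6c R1=0x87 R2=0xee R3=0x87 R4=0x8d R5=0x59  N=1 Z=0
after  3: R0=0x6c R1=0x87 R2=0xee R3=0x87 R4=0x21 R5=0x59  N=0 Z=0
after  4: R0=0x6c R1=0x87 R2=0xee R3=0x87 R4=0x21 R5=0x4b  N=0 Z=0
after  5: R0=0x6c R1=0xb5 R2=0xee R3=0x87 R4=0x21 R5=0x4b  N=1 Z=0
-- IRQ taken; context saved, return-PC = 6 --

K = 5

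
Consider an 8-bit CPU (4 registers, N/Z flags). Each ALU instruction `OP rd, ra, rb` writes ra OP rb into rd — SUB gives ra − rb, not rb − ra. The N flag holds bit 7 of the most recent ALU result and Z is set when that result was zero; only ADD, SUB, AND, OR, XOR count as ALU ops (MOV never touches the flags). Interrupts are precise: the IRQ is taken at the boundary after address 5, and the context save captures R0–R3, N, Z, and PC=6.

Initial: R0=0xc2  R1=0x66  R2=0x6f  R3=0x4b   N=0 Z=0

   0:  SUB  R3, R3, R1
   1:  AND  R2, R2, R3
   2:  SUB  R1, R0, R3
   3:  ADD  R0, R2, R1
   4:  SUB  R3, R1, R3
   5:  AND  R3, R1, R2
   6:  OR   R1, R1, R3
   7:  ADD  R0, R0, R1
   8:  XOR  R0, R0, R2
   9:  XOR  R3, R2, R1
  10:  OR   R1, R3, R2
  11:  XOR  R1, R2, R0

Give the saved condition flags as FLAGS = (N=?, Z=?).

after  0: R0=0xc2 R1=0x66 R2=0x6f R3=0xe5  N=1 Z=0
after  1: R0=0xc2 R1=0x66 R2=0x65 R3=0xe5  N=0 Z=0
after  2: R0=0xc2 R1=0xdd R2=0x65 R3=0xe5  N=1 Z=0
after  3: R0=0x42 R1=0xdd R2=0x65 R3=0xe5  N=0 Z=0
after  4: R0=0x42 R1=0xdd R2=0x65 R3=0xf8  N=1 Z=0
after  5: R0=0x42 R1=0xdd R2=0x65 R3=0x45  N=0 Z=0
-- IRQ taken; context saved, return-PC = 6 --

FLAGS = (N=0, Z=0)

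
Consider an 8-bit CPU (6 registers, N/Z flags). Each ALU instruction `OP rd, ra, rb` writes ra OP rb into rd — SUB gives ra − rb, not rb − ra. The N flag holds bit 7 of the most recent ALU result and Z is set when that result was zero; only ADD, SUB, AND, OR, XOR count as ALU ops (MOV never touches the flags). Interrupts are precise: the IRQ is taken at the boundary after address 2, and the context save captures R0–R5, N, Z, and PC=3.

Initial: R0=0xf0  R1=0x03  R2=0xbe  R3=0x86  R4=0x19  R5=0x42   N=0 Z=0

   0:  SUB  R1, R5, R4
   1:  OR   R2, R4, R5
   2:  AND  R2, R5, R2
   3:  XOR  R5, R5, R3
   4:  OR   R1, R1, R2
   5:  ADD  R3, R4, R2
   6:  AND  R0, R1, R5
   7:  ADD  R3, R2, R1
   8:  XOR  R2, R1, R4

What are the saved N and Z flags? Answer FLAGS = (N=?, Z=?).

after  0: R0=0xf0 R1=0x29 R2=0xbe R3=0x86 R4=0x19 R5=0x42  N=0 Z=0
after  1: R0=0xf0 R1=0x29 R2=0x5b R3=0x86 R4=0x19 R5=0x42  N=0 Z=0
after  2: R0=0xf0 R1=0x29 R2=0x42 R3=0x86 R4=0x19 R5=0x42  N=0 Z=0
-- IRQ taken; context saved, return-PC = 3 --

FLAGS = (N=0, Z=0)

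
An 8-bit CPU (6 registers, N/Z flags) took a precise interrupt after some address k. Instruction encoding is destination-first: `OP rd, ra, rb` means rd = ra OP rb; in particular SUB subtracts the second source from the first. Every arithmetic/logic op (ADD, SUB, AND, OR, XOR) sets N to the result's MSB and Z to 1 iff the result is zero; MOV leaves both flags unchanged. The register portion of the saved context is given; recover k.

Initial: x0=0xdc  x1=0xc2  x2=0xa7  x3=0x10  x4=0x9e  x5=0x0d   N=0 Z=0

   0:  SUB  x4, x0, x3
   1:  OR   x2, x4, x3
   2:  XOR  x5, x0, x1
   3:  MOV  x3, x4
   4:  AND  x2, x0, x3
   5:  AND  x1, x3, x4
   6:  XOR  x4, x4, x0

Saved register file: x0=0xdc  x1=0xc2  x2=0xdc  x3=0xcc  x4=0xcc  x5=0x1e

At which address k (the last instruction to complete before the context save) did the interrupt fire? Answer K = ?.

after  0: x0=0xdc x1=0xc2 x2=0xa7 x3=0x10 x4=0xcc x5=0x0d  N=1 Z=0
after  1: x0=0xdc x1=0xc2 x2=0xdc x3=0x10 x4=0xcc x5=0x0d  N=1 Z=0
after  2: x0=0xdc x1=0xc2 x2=0xdc x3=0x10 x4=0xcc x5=0x1e  N=0 Z=0
after  3: x0=0xdc x1=0xc2 x2=0xdc x3=0xcc x4=0xcc x5=0x1e  N=0 Z=0
-- IRQ taken; context saved, return-PC = 4 --

K = 3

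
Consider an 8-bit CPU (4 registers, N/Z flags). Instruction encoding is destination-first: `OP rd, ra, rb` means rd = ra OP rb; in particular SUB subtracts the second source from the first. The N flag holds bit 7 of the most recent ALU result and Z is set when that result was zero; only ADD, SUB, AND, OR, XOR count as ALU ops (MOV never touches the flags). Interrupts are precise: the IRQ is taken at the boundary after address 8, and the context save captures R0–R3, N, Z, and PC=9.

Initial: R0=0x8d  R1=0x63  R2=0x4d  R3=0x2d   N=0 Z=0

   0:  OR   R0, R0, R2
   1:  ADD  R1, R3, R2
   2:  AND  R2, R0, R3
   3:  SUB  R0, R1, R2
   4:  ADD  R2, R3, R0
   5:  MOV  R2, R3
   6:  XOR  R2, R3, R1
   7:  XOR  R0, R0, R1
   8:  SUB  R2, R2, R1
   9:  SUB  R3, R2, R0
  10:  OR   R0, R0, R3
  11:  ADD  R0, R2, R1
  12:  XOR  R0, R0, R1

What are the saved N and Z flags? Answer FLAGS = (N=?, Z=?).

after  0: R0=0xcd R1=0x63 R2=0x4d R3=0x2d  N=1 Z=0
after  1: R0=0xcd R1=0x7a R2=0x4d R3=0x2d  N=0 Z=0
after  2: R0=0xcd R1=0x7a R2=0x0d R3=0x2d  N=0 Z=0
after  3: R0=0x6d R1=0x7a R2=0x0d R3=0x2d  N=0 Z=0
after  4: R0=0x6d R1=0x7a R2=0x9a R3=0x2d  N=1 Z=0
after  5: R0=0x6d R1=0x7a R2=0x2d R3=0x2d  N=1 Z=0
after  6: R0=0x6d R1=0x7a R2=0x57 R3=0x2d  N=0 Z=0
after  7: R0=0x17 R1=0x7a R2=0x57 R3=0x2d  N=0 Z=0
after  8: R0=0x17 R1=0x7a R2=0xdd R3=0x2d  N=1 Z=0
-- IRQ taken; context saved, return-PC = 9 --

FLAGS = (N=1, Z=0)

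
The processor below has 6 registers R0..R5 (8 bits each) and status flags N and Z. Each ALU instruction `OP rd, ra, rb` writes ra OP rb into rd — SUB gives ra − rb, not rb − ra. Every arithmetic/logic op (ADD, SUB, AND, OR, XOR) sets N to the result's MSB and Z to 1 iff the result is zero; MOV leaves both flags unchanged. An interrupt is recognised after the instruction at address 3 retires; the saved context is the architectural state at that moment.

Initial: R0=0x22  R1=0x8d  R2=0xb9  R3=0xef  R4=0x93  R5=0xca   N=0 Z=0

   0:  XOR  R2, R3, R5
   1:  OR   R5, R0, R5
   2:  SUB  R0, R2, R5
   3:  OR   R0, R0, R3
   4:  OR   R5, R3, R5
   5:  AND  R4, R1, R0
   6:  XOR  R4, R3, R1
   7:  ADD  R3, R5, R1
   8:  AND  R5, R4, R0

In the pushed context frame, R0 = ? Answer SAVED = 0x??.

after  0: R0=0x22 R1=0x8d R2=0x25 R3=0xef R4=0x93 R5=0xca  N=0 Z=0
after  1: R0=0x22 R1=0x8d R2=0x25 R3=0xef R4=0x93 R5=0xea  N=1 Z=0
after  2: R0=0x3b R1=0x8d R2=0x25 R3=0xef R4=0x93 R5=0xea  N=0 Z=0
after  3: R0=0xff R1=0x8d R2=0x25 R3=0xef R4=0x93 R5=0xea  N=1 Z=0
-- IRQ taken; context saved, return-PC = 4 --

SAVED = 0xff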